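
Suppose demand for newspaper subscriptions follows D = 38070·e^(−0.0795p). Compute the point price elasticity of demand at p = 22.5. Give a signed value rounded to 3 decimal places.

-1.789

dD/dp = −0.0795·D = -505.948. At p = 22.5, D = 6364.12.
Ed = (dD/dp)·(p/D) = (-505.948) × (22.5/6364.12) = -1.78875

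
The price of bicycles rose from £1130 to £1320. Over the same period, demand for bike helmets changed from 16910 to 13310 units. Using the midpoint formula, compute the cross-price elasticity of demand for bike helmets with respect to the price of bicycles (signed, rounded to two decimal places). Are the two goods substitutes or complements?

%ΔQ_{bike helmets} = (13310 − 16910)/avg = -3600/15110 = -0.238252…
%ΔP_{bicycles} = (1320 − 1130)/avg = 190/1225 = 0.155102…
E_cross = (-3600/15110) / (190/1225) = -1.5361…
E_cross < 0 ⇒ the goods are complements.

-1.54; complements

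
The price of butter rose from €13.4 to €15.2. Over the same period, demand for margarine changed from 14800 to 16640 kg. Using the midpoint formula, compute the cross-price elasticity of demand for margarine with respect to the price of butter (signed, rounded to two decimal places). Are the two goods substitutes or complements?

%ΔQ_{margarine} = (16640 − 14800)/avg = 1840/15720 = 0.117048…
%ΔP_{butter} = (15.2 − 13.4)/avg = 1.8/14.3 = 0.125874…
E_cross = (1840/15720) / (1.8/14.3) = 0.9298…
E_cross > 0 ⇒ the goods are substitutes.

0.93; substitutes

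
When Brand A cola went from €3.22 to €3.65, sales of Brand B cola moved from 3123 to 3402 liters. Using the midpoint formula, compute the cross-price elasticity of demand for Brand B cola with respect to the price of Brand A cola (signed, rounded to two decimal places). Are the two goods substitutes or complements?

%ΔQ_{Brand B cola} = (3402 − 3123)/avg = 279/3262.5 = 0.085517…
%ΔP_{Brand A cola} = (3.65 − 3.22)/avg = 0.43/3.435 = 0.125181…
E_cross = (279/3262.5) / (0.43/3.435) = 0.6831…
E_cross > 0 ⇒ the goods are substitutes.

0.68; substitutes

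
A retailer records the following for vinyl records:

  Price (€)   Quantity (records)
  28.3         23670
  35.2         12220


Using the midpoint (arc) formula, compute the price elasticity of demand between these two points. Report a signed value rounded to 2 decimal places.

%ΔQ = (12220 − 23670) / [(23670 + 12220)/2] = -11450/17945 = -0.638060…
%ΔP = (35.2 − 28.3) / [(28.3 + 35.2)/2] = 6.9/31.75 = 0.217322…
Arc Ed = %ΔQ / %ΔP = (-11450/17945) / (6.9/31.75) = -2.9360…

-2.94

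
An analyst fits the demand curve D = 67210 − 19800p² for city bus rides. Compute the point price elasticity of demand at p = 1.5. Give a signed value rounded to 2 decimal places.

-3.93

dD/dp = −2·19800·p = -59400. At p = 1.5, D = 22660.
Ed = (dD/dp)·(p/D) = (-59400) × (1.5/22660) = -3.9320…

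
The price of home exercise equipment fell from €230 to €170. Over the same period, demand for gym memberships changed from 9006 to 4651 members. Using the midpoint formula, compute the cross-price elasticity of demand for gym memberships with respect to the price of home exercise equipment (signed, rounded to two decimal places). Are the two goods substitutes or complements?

%ΔQ_{gym memberships} = (4651 − 9006)/avg = -4355/6828.5 = -0.637768…
%ΔP_{home exercise equipment} = (170 − 230)/avg = -60/200 = -0.3
E_cross = (-4355/6828.5) / (-60/200) = 2.1258…
E_cross > 0 ⇒ the goods are substitutes.

2.13; substitutes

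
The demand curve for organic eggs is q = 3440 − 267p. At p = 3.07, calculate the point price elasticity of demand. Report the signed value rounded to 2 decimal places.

dq/dp = −267. At p = 3.07, q = 3440 − 267(3.07) = 2620.31.
Ed = (dq/dp)·(p/q) = −267 × (3.07/2620.31) = -0.3128…

-0.31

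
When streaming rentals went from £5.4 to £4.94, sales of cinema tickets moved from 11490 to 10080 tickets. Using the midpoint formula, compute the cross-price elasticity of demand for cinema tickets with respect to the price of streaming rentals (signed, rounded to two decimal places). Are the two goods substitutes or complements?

1.47; substitutes

%ΔQ_{cinema tickets} = (10080 − 11490)/avg = -1410/10785 = -0.130737…
%ΔP_{streaming rentals} = (4.94 − 5.4)/avg = -0.46/5.17 = -0.088974…
E_cross = (-1410/10785) / (-0.46/5.17) = 1.4693…
E_cross > 0 ⇒ the goods are substitutes.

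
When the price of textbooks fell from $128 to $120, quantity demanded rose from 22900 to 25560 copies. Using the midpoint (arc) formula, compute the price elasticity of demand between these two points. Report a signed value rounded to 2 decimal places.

-1.70

%ΔQ = (25560 − 22900) / [(22900 + 25560)/2] = 2660/24230 = 0.109781…
%ΔP = (120 − 128) / [(128 + 120)/2] = -8/124 = -0.064516…
Arc Ed = %ΔQ / %ΔP = (2660/24230) / (-8/124) = -1.7016…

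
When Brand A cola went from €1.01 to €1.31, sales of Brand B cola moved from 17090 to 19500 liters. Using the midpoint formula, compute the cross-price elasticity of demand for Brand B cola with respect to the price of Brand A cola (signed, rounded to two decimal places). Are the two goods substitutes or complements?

%ΔQ_{Brand B cola} = (19500 − 17090)/avg = 2410/18295 = 0.131729…
%ΔP_{Brand A cola} = (1.31 − 1.01)/avg = 0.3/1.16 = 0.258620…
E_cross = (2410/18295) / (0.3/1.16) = 0.5093…
E_cross > 0 ⇒ the goods are substitutes.

0.51; substitutes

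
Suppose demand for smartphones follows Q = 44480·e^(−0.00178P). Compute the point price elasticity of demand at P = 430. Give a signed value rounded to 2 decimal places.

-0.77

dQ/dP = −0.00178·Q = -36.8278. At P = 430, Q = 20689.8.
Ed = (dQ/dP)·(P/Q) = (-36.8278) × (430/20689.8) = -0.7654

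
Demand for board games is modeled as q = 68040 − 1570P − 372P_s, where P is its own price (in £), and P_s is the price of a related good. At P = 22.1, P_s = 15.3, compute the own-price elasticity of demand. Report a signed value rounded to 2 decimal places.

-1.25

At the given values, q = 68040 − 1570(22.1) − 372(15.3) = 27651.4.
∂q/∂P = −1570.
E = (-1570) × (22.1/27651.4) = -1.2548…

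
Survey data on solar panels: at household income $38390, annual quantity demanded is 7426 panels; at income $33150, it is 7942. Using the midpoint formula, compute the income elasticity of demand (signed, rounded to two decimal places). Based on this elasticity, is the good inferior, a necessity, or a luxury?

%ΔQ = (7942 − 7426)/[( 7426 + 7942)/2] = 516/7684 = 0.067152…
%ΔIncome = (33150 − 38390)/[( 38390 + 33150)/2] = -5240/35770 = -0.146491…
E_income = (516/7684) / (-5240/35770) = -0.4584…
E_income < 0 ⇒ inferior good.

-0.46; inferior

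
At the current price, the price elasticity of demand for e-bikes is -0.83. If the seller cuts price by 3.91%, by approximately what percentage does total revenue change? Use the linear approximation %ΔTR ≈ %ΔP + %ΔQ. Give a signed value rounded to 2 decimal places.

-0.66%

%ΔQ ≈ Ed × %ΔP = (-0.83) × (-3.91%) = +3.2453%
%ΔTR ≈ %ΔP + %ΔQ = (-3.91%) + (+3.2453%) = -0.6647%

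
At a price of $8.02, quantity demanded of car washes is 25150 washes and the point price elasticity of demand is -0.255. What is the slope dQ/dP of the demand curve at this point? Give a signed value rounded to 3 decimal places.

-799.657

Ed = (dQ/dP)·(P/Q) ⇒ dQ/dP = Ed·Q/P = (-0.255)·25150/8.02 = -799.65710…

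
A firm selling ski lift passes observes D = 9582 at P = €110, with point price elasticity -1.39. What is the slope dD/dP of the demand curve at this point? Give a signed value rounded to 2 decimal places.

Ed = (dD/dP)·(P/D) ⇒ dD/dP = Ed·D/P = (-1.39)·9582/110 = -121.0816…

-121.08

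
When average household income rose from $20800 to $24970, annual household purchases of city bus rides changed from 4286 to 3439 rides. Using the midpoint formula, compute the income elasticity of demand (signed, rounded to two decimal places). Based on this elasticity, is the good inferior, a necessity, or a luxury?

%ΔQ = (3439 − 4286)/[( 4286 + 3439)/2] = -847/3862.5 = -0.219288…
%ΔIncome = (24970 − 20800)/[( 20800 + 24970)/2] = 4170/22885 = 0.182215…
E_income = (-847/3862.5) / (4170/22885) = -1.2034…
E_income < 0 ⇒ inferior good.

-1.20; inferior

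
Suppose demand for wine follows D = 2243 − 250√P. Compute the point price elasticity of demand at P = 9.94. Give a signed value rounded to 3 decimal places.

dD/dP = −250/(2√P) = -39.6476. At P = 9.94, D = 1454.81.
Ed = (dD/dP)·(P/D) = (-39.6476) × (9.94/1454.81) = -0.27089…

-0.271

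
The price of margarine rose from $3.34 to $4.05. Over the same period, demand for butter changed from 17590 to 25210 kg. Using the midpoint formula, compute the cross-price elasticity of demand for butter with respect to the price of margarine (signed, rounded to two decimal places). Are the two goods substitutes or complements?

1.85; substitutes

%ΔQ_{butter} = (25210 − 17590)/avg = 7620/21400 = 0.356074…
%ΔP_{margarine} = (4.05 − 3.34)/avg = 0.71/3.695 = 0.192151…
E_cross = (7620/21400) / (0.71/3.695) = 1.8530…
E_cross > 0 ⇒ the goods are substitutes.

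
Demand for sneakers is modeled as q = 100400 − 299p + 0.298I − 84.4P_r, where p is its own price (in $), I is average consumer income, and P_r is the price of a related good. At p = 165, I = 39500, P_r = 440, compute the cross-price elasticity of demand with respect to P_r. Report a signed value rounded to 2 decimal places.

-1.44

At the given values, q = 100400 − 299(165) + 0.298(39500) − 84.4(440) = 25700.
∂q/∂P_r = -84.4.
E = (-84.4) × (440/25700) = -1.4449…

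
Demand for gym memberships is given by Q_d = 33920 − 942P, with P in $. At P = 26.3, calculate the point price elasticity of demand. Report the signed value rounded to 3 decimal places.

-2.709

dQ_d/dP = −942. At P = 26.3, Q_d = 33920 − 942(26.3) = 9145.4.
Ed = (dQ_d/dP)·(P/Q_d) = −942 × (26.3/9145.4) = -2.70896…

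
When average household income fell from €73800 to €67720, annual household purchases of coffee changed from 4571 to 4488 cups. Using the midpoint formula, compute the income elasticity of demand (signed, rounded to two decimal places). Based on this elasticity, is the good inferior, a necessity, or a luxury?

0.21; necessity

%ΔQ = (4488 − 4571)/[( 4571 + 4488)/2] = -83/4529.5 = -0.018324…
%ΔIncome = (67720 − 73800)/[( 73800 + 67720)/2] = -6080/70760 = -0.085924…
E_income = (-83/4529.5) / (-6080/70760) = 0.2132…
0 < E_income < 1 ⇒ normal good, necessity.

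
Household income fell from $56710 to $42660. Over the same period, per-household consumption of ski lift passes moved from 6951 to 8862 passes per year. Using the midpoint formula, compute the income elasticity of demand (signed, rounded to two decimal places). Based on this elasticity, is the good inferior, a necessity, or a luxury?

-0.85; inferior

%ΔQ = (8862 − 6951)/[( 6951 + 8862)/2] = 1911/7906.5 = 0.241699…
%ΔIncome = (42660 − 56710)/[( 56710 + 42660)/2] = -14050/49685 = -0.282781…
E_income = (1911/7906.5) / (-14050/49685) = -0.8547…
E_income < 0 ⇒ inferior good.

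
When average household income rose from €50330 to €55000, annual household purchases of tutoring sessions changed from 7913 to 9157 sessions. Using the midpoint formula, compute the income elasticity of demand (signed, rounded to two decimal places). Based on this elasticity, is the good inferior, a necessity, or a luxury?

1.64; luxury

%ΔQ = (9157 − 7913)/[( 7913 + 9157)/2] = 1244/8535 = 0.145752…
%ΔIncome = (55000 − 50330)/[( 50330 + 55000)/2] = 4670/52665 = 0.088673…
E_income = (1244/8535) / (4670/52665) = 1.6436…
E_income > 1 ⇒ normal good, luxury.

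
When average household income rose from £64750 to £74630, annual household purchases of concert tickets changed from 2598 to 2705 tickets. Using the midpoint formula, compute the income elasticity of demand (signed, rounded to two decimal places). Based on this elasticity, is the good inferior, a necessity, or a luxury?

%ΔQ = (2705 − 2598)/[( 2598 + 2705)/2] = 107/2651.5 = 0.040354…
%ΔIncome = (74630 − 64750)/[( 64750 + 74630)/2] = 9880/69690 = 0.141770…
E_income = (107/2651.5) / (9880/69690) = 0.2846…
0 < E_income < 1 ⇒ normal good, necessity.

0.28; necessity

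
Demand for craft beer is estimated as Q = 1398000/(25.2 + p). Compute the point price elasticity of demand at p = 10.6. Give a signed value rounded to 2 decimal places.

-0.30

dQ/dp = −1398000/(25.2 + p)² = -1090.79. At p = 10.6, Q = 39050.3.
Ed = (dQ/dp)·(p/Q) = (-1090.79) × (10.6/39050.3) = -0.2960…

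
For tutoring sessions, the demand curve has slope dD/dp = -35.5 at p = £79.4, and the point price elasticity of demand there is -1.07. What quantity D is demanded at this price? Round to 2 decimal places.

2634.30

Ed = (dD/dp)·(p/D) ⇒ D = (dD/dp)·p/Ed = (-35.5)·79.4/(-1.07) = 2634.2990…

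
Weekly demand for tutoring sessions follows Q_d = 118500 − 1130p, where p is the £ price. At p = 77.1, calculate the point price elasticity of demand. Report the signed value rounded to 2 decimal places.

dQ_d/dp = −1130. At p = 77.1, Q_d = 118500 − 1130(77.1) = 31377.
Ed = (dQ_d/dp)·(p/Q_d) = −1130 × (77.1/31377) = -2.7766…

-2.78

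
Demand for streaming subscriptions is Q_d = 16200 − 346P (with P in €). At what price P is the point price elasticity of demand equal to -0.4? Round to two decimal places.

Ed = −346P/(16200 − 346P). Set this equal to -0.4:
346P = 0.4·(16200 − 346P) ⇒ 346P(1 + 0.4) = 0.4·16200
P = 0.4·16200 / (346·1.4) = 13.3773…

13.38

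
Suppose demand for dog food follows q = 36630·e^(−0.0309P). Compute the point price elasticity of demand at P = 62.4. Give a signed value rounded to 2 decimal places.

-1.93

dq/dP = −0.0309·q = -164.591. At P = 62.4, q = 5326.57.
Ed = (dq/dP)·(P/q) = (-164.591) × (62.4/5326.57) = -1.9281…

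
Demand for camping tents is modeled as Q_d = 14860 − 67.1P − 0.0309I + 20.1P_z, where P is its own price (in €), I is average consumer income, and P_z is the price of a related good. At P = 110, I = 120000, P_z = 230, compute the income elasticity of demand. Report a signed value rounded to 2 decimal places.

-0.44

At the given values, Q_d = 14860 − 67.1(110) − 0.0309(120000) + 20.1(230) = 8394.
∂Q_d/∂I = -0.0309.
E = (-0.0309) × (120000/8394) = -0.4417…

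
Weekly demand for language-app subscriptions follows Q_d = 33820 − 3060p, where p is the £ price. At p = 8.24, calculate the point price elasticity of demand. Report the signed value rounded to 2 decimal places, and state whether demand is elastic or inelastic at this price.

dQ_d/dp = −3060. At p = 8.24, Q_d = 33820 − 3060(8.24) = 8605.6.
Ed = (dQ_d/dp)·(p/Q_d) = −3060 × (8.24/8605.6) = -2.9299…
|Ed| = 2.93 > 1, so demand is elastic.

-2.93; elastic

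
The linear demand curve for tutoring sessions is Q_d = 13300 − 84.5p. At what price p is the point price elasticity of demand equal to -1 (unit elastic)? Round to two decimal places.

78.70

Ed = −84.5p/(13300 − 84.5p). Set this equal to -1:
84.5p = 1·(13300 − 84.5p) ⇒ 84.5p(1 + 1) = 1·13300
p = 1·13300 / (84.5·2) = 78.6982…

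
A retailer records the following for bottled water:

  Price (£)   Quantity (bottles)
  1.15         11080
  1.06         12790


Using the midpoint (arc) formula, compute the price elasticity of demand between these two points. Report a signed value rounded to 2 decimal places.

%ΔQ = (12790 − 11080) / [(11080 + 12790)/2] = 1710/11935 = 0.143276…
%ΔP = (1.06 − 1.15) / [(1.15 + 1.06)/2] = -0.09/1.105 = -0.081447…
Arc Ed = %ΔQ / %ΔP = (1710/11935) / (-0.09/1.105) = -1.7591…

-1.76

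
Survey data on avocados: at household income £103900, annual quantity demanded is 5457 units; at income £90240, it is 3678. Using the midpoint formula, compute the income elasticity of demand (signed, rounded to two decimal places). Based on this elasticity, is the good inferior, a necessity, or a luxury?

%ΔQ = (3678 − 5457)/[( 5457 + 3678)/2] = -1779/4567.5 = -0.389490…
%ΔIncome = (90240 − 103900)/[( 103900 + 90240)/2] = -13660/97070 = -0.140723…
E_income = (-1779/4567.5) / (-13660/97070) = 2.7677…
E_income > 1 ⇒ normal good, luxury.

2.77; luxury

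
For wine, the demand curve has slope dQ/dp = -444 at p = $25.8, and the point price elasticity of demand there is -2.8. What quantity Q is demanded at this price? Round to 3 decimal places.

4091.143

Ed = (dQ/dp)·(p/Q) ⇒ Q = (dQ/dp)·p/Ed = (-444)·25.8/(-2.8) = 4091.14285…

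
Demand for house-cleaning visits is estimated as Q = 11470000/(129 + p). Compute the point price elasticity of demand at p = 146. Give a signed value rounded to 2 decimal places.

-0.53

dQ/dp = −11470000/(129 + p)² = -151.669. At p = 146, Q = 41709.1.
Ed = (dQ/dp)·(p/Q) = (-151.669) × (146/41709.1) = -0.5309…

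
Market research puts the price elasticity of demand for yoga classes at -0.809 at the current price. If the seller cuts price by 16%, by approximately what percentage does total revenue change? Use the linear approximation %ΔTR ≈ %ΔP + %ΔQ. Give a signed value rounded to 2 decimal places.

-3.06%

%ΔQ ≈ Ed × %ΔP = (-0.809) × (-16%) = +12.9440%
%ΔTR ≈ %ΔP + %ΔQ = (-16%) + (+12.9440%) = -3.0560%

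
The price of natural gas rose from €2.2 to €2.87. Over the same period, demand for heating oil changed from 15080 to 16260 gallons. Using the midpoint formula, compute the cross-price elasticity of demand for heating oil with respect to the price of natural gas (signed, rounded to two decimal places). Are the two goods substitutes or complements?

0.28; substitutes

%ΔQ_{heating oil} = (16260 − 15080)/avg = 1180/15670 = 0.075303…
%ΔP_{natural gas} = (2.87 − 2.2)/avg = 0.67/2.535 = 0.264299…
E_cross = (1180/15670) / (0.67/2.535) = 0.2849…
E_cross > 0 ⇒ the goods are substitutes.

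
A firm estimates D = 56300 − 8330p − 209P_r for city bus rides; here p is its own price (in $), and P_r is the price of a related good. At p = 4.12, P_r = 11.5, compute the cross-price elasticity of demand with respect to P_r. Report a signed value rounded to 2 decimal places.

At the given values, D = 56300 − 8330(4.12) − 209(11.5) = 19576.9.
∂D/∂P_r = -209.
E = (-209) × (11.5/19576.9) = -0.1227…

-0.12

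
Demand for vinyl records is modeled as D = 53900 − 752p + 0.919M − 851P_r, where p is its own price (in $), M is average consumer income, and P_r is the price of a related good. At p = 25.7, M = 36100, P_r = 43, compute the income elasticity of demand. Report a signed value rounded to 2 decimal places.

At the given values, D = 53900 − 752(25.7) + 0.919(36100) − 851(43) = 31156.5.
∂D/∂M = 0.919.
E = (0.919) × (36100/31156.5) = 1.0648…

1.06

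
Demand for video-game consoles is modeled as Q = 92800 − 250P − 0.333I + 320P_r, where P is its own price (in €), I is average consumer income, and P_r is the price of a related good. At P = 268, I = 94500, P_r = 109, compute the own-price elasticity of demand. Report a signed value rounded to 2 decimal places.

At the given values, Q = 92800 − 250(268) − 0.333(94500) + 320(109) = 29211.5.
∂Q/∂P = −250.
E = (-250) × (268/29211.5) = -2.2936…

-2.29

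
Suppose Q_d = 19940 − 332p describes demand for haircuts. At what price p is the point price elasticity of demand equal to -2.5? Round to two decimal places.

42.90

Ed = −332p/(19940 − 332p). Set this equal to -2.5:
332p = 2.5·(19940 − 332p) ⇒ 332p(1 + 2.5) = 2.5·19940
p = 2.5·19940 / (332·3.5) = 42.9001…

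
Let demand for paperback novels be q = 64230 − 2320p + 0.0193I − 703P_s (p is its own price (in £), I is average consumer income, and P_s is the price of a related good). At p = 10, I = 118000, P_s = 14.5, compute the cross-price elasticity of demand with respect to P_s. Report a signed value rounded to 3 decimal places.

At the given values, q = 64230 − 2320(10) + 0.0193(118000) − 703(14.5) = 33113.9.
∂q/∂P_s = -703.
E = (-703) × (14.5/33113.9) = -0.30783…

-0.308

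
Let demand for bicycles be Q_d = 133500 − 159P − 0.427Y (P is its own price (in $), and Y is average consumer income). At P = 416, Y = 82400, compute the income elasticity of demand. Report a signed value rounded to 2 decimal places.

At the given values, Q_d = 133500 − 159(416) − 0.427(82400) = 32171.2.
∂Q_d/∂Y = -0.427.
E = (-0.427) × (82400/32171.2) = -1.0936…

-1.09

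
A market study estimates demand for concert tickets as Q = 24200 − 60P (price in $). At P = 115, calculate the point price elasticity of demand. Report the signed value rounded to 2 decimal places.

-0.40

dQ/dP = −60. At P = 115, Q = 24200 − 60(115) = 17300.
Ed = (dQ/dP)·(P/Q) = −60 × (115/17300) = -0.3988…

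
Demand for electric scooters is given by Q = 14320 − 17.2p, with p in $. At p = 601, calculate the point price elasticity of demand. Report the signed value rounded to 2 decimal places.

-2.60

dQ/dp = −17.2. At p = 601, Q = 14320 − 17.2(601) = 3982.8.
Ed = (dQ/dp)·(p/Q) = −17.2 × (601/3982.8) = -2.5954…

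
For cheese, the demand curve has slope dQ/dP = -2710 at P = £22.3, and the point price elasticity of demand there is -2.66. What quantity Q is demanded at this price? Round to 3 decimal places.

Ed = (dQ/dP)·(P/Q) ⇒ Q = (dQ/dP)·P/Ed = (-2710)·22.3/(-2.66) = 22719.17293…

22719.173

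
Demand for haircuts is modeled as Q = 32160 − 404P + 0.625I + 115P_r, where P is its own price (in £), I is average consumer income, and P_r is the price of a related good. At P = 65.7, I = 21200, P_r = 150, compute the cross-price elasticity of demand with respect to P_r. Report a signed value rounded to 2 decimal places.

At the given values, Q = 32160 − 404(65.7) + 0.625(21200) + 115(150) = 36117.2.
∂Q/∂P_r = 115.
E = (115) × (150/36117.2) = 0.4776…

0.48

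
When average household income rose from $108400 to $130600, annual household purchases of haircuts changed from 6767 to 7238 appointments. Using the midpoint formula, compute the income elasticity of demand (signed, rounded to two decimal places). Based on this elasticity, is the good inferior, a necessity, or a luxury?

%ΔQ = (7238 − 6767)/[( 6767 + 7238)/2] = 471/7002.5 = 0.067261…
%ΔIncome = (130600 − 108400)/[( 108400 + 130600)/2] = 22200/119500 = 0.185774…
E_income = (471/7002.5) / (22200/119500) = 0.3620…
0 < E_income < 1 ⇒ normal good, necessity.

0.36; necessity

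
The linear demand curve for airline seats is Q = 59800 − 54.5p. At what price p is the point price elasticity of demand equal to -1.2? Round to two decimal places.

598.50

Ed = −54.5p/(59800 − 54.5p). Set this equal to -1.2:
54.5p = 1.2·(59800 − 54.5p) ⇒ 54.5p(1 + 1.2) = 1.2·59800
p = 1.2·59800 / (54.5·2.2) = 598.4987…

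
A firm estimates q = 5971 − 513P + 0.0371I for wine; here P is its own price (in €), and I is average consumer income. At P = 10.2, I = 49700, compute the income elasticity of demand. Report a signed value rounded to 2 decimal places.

0.71

At the given values, q = 5971 − 513(10.2) + 0.0371(49700) = 2582.27.
∂q/∂I = 0.0371.
E = (0.0371) × (49700/2582.27) = 0.7140…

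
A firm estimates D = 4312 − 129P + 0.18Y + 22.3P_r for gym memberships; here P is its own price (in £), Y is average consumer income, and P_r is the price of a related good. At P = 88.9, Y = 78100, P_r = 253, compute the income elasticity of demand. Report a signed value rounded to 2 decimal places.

1.12

At the given values, D = 4312 − 129(88.9) + 0.18(78100) + 22.3(253) = 12543.8.
∂D/∂Y = 0.18.
E = (0.18) × (78100/12543.8) = 1.1207…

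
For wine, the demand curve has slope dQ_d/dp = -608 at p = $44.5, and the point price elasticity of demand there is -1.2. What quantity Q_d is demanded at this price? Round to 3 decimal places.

Ed = (dQ_d/dp)·(p/Q_d) ⇒ Q_d = (dQ_d/dp)·p/Ed = (-608)·44.5/(-1.2) = 22546.66666…

22546.667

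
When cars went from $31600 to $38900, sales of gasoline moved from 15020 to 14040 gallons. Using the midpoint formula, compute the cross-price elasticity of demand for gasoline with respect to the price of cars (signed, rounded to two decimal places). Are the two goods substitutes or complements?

%ΔQ_{gasoline} = (14040 − 15020)/avg = -980/14530 = -0.067446…
%ΔP_{cars} = (38900 − 31600)/avg = 7300/35250 = 0.207092…
E_cross = (-980/14530) / (7300/35250) = -0.3256…
E_cross < 0 ⇒ the goods are complements.

-0.33; complements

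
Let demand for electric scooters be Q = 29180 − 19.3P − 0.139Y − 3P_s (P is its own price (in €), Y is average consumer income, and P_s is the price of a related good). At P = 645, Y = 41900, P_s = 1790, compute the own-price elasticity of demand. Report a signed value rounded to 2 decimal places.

At the given values, Q = 29180 − 19.3(645) − 0.139(41900) − 3(1790) = 5537.4.
∂Q/∂P = −19.3.
E = (-19.3) × (645/5537.4) = -2.2480…

-2.25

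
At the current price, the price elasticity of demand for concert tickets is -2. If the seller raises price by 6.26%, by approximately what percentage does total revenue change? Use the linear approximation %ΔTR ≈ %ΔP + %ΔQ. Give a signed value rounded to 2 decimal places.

%ΔQ ≈ Ed × %ΔP = (-2) × (+6.26%) = -12.5200%
%ΔTR ≈ %ΔP + %ΔQ = (+6.26%) + (-12.5200%) = -6.2600%

-6.26%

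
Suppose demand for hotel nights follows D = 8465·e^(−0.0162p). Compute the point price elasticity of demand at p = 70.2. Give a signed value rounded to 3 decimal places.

dD/dp = −0.0162·D = -43.979. At p = 70.2, D = 2714.75.
Ed = (dD/dp)·(p/D) = (-43.979) × (70.2/2714.75) = -1.13724

-1.137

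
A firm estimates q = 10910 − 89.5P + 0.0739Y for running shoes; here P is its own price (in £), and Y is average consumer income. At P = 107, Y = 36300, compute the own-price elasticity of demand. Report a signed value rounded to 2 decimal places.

At the given values, q = 10910 − 89.5(107) + 0.0739(36300) = 4016.07.
∂q/∂P = −89.5.
E = (-89.5) × (107/4016.07) = -2.3845…

-2.38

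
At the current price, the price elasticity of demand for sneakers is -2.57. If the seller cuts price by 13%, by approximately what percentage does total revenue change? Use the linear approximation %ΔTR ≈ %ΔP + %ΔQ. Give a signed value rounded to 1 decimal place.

+20.4%

%ΔQ ≈ Ed × %ΔP = (-2.57) × (-13%) = +33.4100%
%ΔTR ≈ %ΔP + %ΔQ = (-13%) + (+33.4100%) = +20.4100%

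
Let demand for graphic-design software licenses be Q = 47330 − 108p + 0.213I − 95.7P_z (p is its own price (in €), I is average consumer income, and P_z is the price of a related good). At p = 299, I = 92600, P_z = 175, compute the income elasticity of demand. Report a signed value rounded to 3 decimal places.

1.095

At the given values, Q = 47330 − 108(299) + 0.213(92600) − 95.7(175) = 18014.3.
∂Q/∂I = 0.213.
E = (0.213) × (92600/18014.3) = 1.09489…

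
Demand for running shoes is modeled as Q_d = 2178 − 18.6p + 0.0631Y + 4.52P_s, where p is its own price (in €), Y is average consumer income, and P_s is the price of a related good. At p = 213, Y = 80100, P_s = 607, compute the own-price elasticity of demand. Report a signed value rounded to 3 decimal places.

At the given values, Q_d = 2178 − 18.6(213) + 0.0631(80100) + 4.52(607) = 6014.15.
∂Q_d/∂p = −18.6.
E = (-18.6) × (213/6014.15) = -0.65874…

-0.659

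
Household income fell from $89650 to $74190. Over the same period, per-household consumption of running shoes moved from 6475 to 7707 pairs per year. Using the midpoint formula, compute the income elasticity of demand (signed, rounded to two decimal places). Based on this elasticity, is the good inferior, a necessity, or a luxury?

-0.92; inferior

%ΔQ = (7707 − 6475)/[( 6475 + 7707)/2] = 1232/7091 = 0.173741…
%ΔIncome = (74190 − 89650)/[( 89650 + 74190)/2] = -15460/81920 = -0.188720…
E_income = (1232/7091) / (-15460/81920) = -0.9206…
E_income < 0 ⇒ inferior good.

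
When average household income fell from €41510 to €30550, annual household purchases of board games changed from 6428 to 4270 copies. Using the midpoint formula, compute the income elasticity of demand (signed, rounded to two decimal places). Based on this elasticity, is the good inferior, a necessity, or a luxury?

%ΔQ = (4270 − 6428)/[( 6428 + 4270)/2] = -2158/5349 = -0.403439…
%ΔIncome = (30550 − 41510)/[( 41510 + 30550)/2] = -10960/36030 = -0.304190…
E_income = (-2158/5349) / (-10960/36030) = 1.3262…
E_income > 1 ⇒ normal good, luxury.

1.33; luxury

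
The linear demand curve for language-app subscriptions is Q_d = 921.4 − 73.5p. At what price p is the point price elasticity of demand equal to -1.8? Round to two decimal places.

Ed = −73.5p/(921.4 − 73.5p). Set this equal to -1.8:
73.5p = 1.8·(921.4 − 73.5p) ⇒ 73.5p(1 + 1.8) = 1.8·921.4
p = 1.8·921.4 / (73.5·2.8) = 8.0588…

8.06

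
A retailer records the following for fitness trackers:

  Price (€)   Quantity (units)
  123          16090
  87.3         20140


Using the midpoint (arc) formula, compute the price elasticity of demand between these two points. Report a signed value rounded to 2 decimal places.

-0.66

%ΔQ = (20140 − 16090) / [(16090 + 20140)/2] = 4050/18115 = 0.223571…
%ΔP = (87.3 − 123) / [(123 + 87.3)/2] = -35.7/105.15 = -0.339514…
Arc Ed = %ΔQ / %ΔP = (4050/18115) / (-35.7/105.15) = -0.6585…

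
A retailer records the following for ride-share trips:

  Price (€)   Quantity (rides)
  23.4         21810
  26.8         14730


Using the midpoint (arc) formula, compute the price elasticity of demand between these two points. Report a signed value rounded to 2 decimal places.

-2.86

%ΔQ = (14730 − 21810) / [(21810 + 14730)/2] = -7080/18270 = -0.387520…
%ΔP = (26.8 − 23.4) / [(23.4 + 26.8)/2] = 3.4/25.1 = 0.135458…
Arc Ed = %ΔQ / %ΔP = (-7080/18270) / (3.4/25.1) = -2.8608…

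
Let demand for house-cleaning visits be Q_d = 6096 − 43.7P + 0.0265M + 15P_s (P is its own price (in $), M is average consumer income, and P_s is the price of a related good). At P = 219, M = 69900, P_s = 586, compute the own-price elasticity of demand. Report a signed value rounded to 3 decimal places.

-1.335

At the given values, Q_d = 6096 − 43.7(219) + 0.0265(69900) + 15(586) = 7168.05.
∂Q_d/∂P = −43.7.
E = (-43.7) × (219/7168.05) = -1.33513…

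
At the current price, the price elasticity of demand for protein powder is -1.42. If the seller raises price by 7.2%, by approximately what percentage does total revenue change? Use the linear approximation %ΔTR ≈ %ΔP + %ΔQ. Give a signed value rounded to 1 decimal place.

%ΔQ ≈ Ed × %ΔP = (-1.42) × (+7.2%) = -10.2240%
%ΔTR ≈ %ΔP + %ΔQ = (+7.2%) + (-10.2240%) = -3.0240%

-3.0%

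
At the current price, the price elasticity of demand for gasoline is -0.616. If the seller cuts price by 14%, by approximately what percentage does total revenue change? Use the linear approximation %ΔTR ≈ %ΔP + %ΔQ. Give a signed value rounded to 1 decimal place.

-5.4%

%ΔQ ≈ Ed × %ΔP = (-0.616) × (-14%) = +8.6240%
%ΔTR ≈ %ΔP + %ΔQ = (-14%) + (+8.6240%) = -5.3760%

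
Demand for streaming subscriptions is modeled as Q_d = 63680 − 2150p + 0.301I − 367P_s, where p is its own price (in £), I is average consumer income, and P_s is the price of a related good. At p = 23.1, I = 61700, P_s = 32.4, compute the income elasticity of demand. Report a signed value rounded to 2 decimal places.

0.90

At the given values, Q_d = 63680 − 2150(23.1) + 0.301(61700) − 367(32.4) = 20695.9.
∂Q_d/∂I = 0.301.
E = (0.301) × (61700/20695.9) = 0.8973…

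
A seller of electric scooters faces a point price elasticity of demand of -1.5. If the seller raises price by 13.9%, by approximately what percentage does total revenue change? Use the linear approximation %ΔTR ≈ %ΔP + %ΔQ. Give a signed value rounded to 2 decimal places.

-6.95%

%ΔQ ≈ Ed × %ΔP = (-1.5) × (+13.9%) = -20.8500%
%ΔTR ≈ %ΔP + %ΔQ = (+13.9%) + (-20.8500%) = -6.9500%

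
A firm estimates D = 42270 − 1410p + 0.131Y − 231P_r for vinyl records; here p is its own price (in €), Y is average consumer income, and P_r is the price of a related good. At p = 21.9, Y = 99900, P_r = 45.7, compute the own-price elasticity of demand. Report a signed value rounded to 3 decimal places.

At the given values, D = 42270 − 1410(21.9) + 0.131(99900) − 231(45.7) = 13921.2.
∂D/∂p = −1410.
E = (-1410) × (21.9/13921.2) = -2.21812…

-2.218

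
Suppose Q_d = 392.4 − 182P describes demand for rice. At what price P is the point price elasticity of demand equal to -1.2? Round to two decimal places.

Ed = −182P/(392.4 − 182P). Set this equal to -1.2:
182P = 1.2·(392.4 − 182P) ⇒ 182P(1 + 1.2) = 1.2·392.4
P = 1.2·392.4 / (182·2.2) = 1.1760…

1.18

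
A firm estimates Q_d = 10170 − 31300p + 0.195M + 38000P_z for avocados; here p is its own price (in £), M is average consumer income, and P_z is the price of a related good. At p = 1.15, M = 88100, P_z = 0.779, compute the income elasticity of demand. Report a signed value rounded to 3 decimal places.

0.820

At the given values, Q_d = 10170 − 31300(1.15) + 0.195(88100) + 38000(0.779) = 20956.5.
∂Q_d/∂M = 0.195.
E = (0.195) × (88100/20956.5) = 0.81976…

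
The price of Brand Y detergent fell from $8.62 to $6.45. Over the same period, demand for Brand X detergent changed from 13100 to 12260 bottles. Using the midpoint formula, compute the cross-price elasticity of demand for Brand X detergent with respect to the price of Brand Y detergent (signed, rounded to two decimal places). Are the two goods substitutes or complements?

%ΔQ_{Brand X detergent} = (12260 − 13100)/avg = -840/12680 = -0.066246…
%ΔP_{Brand Y detergent} = (6.45 − 8.62)/avg = -2.17/7.535 = -0.287989…
E_cross = (-840/12680) / (-2.17/7.535) = 0.2300…
E_cross > 0 ⇒ the goods are substitutes.

0.23; substitutes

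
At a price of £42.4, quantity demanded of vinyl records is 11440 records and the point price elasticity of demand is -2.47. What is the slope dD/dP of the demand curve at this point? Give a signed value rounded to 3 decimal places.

Ed = (dD/dP)·(P/D) ⇒ dD/dP = Ed·D/P = (-2.47)·11440/42.4 = -666.43396…

-666.434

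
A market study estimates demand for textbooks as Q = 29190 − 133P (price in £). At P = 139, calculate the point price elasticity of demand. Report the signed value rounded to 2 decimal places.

-1.73

dQ/dP = −133. At P = 139, Q = 29190 − 133(139) = 10703.
Ed = (dQ/dP)·(P/Q) = −133 × (139/10703) = -1.7272…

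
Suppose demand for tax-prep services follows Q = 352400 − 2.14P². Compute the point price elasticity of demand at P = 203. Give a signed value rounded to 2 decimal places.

-0.67

dQ/dP = −2·2.14·P = -868.84. At P = 203, Q = 264212.74.
Ed = (dQ/dP)·(P/Q) = (-868.84) × (203/264212.74) = -0.6675…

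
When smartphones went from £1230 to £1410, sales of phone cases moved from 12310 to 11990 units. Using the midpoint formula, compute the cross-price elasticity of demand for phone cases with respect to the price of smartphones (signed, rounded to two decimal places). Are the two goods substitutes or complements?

%ΔQ_{phone cases} = (11990 − 12310)/avg = -320/12150 = -0.026337…
%ΔP_{smartphones} = (1410 − 1230)/avg = 180/1320 = 0.136363…
E_cross = (-320/12150) / (180/1320) = -0.1931…
E_cross < 0 ⇒ the goods are complements.

-0.19; complements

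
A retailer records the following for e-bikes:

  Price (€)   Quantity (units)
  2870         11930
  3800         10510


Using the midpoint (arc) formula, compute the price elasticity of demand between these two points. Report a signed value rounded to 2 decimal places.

%ΔQ = (10510 − 11930) / [(11930 + 10510)/2] = -1420/11220 = -0.126559…
%ΔP = (3800 − 2870) / [(2870 + 3800)/2] = 930/3335 = 0.278860…
Arc Ed = %ΔQ / %ΔP = (-1420/11220) / (930/3335) = -0.4538…

-0.45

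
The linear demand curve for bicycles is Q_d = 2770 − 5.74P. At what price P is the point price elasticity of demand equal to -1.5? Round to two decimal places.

289.55

Ed = −5.74P/(2770 − 5.74P). Set this equal to -1.5:
5.74P = 1.5·(2770 − 5.74P) ⇒ 5.74P(1 + 1.5) = 1.5·2770
P = 1.5·2770 / (5.74·2.5) = 289.5470…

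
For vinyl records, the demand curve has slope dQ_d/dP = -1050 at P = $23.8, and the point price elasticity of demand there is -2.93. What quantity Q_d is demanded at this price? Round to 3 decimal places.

8529.010

Ed = (dQ_d/dP)·(P/Q_d) ⇒ Q_d = (dQ_d/dP)·P/Ed = (-1050)·23.8/(-2.93) = 8529.01023…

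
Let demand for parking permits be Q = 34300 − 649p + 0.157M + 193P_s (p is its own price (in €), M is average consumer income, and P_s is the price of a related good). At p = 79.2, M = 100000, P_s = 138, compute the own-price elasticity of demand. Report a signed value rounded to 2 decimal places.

At the given values, Q = 34300 − 649(79.2) + 0.157(100000) + 193(138) = 25233.2.
∂Q/∂p = −649.
E = (-649) × (79.2/25233.2) = -2.0370…

-2.04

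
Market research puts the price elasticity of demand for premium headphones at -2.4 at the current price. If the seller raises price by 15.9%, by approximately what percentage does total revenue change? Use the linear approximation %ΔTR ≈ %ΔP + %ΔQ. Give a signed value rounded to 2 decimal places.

%ΔQ ≈ Ed × %ΔP = (-2.4) × (+15.9%) = -38.1600%
%ΔTR ≈ %ΔP + %ΔQ = (+15.9%) + (-38.1600%) = -22.2600%

-22.26%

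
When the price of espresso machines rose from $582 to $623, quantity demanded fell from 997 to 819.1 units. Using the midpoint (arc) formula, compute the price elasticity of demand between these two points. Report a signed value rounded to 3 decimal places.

%ΔQ = (819.1 − 997) / [(997 + 819.1)/2] = -177.9/908.05 = -0.195914…
%ΔP = (623 − 582) / [(582 + 623)/2] = 41/602.5 = 0.068049…
Arc Ed = %ΔQ / %ΔP = (-177.9/908.05) / (41/602.5) = -2.87898…

-2.879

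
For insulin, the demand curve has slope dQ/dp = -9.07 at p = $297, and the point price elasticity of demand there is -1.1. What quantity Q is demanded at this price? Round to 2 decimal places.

Ed = (dQ/dp)·(p/Q) ⇒ Q = (dQ/dp)·p/Ed = (-9.07)·297/(-1.1) = 2448.9

2448.90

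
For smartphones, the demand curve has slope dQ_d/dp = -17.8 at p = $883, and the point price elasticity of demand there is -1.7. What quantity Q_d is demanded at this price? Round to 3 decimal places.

Ed = (dQ_d/dp)·(p/Q_d) ⇒ Q_d = (dQ_d/dp)·p/Ed = (-17.8)·883/(-1.7) = 9245.52941…

9245.529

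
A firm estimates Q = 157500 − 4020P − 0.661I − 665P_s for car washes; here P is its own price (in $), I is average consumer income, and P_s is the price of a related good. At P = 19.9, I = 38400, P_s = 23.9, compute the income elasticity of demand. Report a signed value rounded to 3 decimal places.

At the given values, Q = 157500 − 4020(19.9) − 0.661(38400) − 665(23.9) = 36226.1.
∂Q/∂I = -0.661.
E = (-0.661) × (38400/36226.1) = -0.70066…

-0.701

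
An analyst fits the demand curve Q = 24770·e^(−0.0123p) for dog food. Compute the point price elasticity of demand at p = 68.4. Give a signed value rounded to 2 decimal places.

-0.84

dQ/dp = −0.0123·Q = -131.356. At p = 68.4, Q = 10679.4.
Ed = (dQ/dp)·(p/Q) = (-131.356) × (68.4/10679.4) = -0.8413…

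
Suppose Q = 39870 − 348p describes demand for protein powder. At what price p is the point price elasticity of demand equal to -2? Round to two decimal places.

76.38

Ed = −348p/(39870 − 348p). Set this equal to -2:
348p = 2·(39870 − 348p) ⇒ 348p(1 + 2) = 2·39870
p = 2·39870 / (348·3) = 76.3793…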